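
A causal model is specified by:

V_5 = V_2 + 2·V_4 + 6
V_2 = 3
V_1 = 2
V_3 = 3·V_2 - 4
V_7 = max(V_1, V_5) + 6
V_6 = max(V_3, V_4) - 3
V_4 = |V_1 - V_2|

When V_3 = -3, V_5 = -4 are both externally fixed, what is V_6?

Setting V_3 = -3, V_5 = -4 by intervention discards those variables' equations.
V_4 = |V_1 - V_2|  [with V_1=2, V_2=3]  = 1
V_6 = max(V_3, V_4) - 3  [with V_3=-3, V_4=1]  = -2

-2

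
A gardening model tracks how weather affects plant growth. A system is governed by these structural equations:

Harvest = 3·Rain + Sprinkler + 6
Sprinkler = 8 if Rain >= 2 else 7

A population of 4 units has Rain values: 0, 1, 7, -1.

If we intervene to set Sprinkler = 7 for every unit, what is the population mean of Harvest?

Every unit gets Sprinkler=7 under the intervention. Harvest values become 13, 16, 34, 10; E[Harvest|do(Sprinkler=7)] = 18.25.

18.25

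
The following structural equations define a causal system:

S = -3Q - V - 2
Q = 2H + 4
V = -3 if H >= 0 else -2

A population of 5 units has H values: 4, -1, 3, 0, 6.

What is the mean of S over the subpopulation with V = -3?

Conditioning on V=-3 selects the 4 unit(s) with H ∈ {4, 3, 0, 6}. Their S values: -35, -29, -11, -47. Mean = -30.5.

-30.5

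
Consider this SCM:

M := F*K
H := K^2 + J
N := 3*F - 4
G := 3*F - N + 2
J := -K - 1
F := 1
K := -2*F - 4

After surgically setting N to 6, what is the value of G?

Under do(N=6), the mechanism N := 3*F - 4 is discarded; N is fixed at 6.
G = 3*F - N + 2  [with F=1, N=6]  = -1

-1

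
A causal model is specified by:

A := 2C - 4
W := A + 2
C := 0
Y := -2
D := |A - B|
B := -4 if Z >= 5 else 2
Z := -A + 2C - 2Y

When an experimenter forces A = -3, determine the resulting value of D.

1

The intervention breaks the incoming arrows to A: A := 2C - 4 no longer applies, and A = -3.
Z = -A + 2C - 2Y  [with A=-3, C=0, Y=-2]  = 7
B = -4 if Z >= 5 else 2  [with Z=7]  = -4
D = |A - B|  [with A=-3, B=-4]  = 1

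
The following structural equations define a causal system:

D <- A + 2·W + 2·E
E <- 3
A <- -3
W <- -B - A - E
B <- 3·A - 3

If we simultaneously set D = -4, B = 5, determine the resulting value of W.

-5

Under do(D = -4, B = 5), each intervened variable's structural equation is replaced by its fixed value.
W = -B - A - E  [with B=5, A=-3, E=3]  = -5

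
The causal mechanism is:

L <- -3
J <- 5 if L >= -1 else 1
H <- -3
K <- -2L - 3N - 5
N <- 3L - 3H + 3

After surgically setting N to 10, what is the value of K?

-29

do(N=10) replaces the equation N <- 3L - 3H + 3 with the constant N = 10.
K = -2L - 3N - 5  [with L=-3, N=10]  = -29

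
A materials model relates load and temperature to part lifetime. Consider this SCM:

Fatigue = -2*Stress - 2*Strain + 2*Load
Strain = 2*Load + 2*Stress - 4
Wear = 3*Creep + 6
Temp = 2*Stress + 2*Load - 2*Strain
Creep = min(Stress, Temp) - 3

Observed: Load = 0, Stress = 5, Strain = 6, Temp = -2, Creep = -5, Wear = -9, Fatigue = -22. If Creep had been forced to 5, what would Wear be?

The intervention breaks the incoming arrows to Creep: Creep = min(Stress, Temp) - 3 no longer applies, and Creep = 5.
Wear = 3*Creep + 6  [with Creep=5]  = 21

21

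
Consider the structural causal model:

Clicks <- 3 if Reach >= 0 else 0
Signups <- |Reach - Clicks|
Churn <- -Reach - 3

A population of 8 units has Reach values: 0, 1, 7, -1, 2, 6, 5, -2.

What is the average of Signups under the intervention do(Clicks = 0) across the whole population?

3

The intervention sets Clicks=0 in all 8 units regardless of Reach. Recomputing Signups per unit gives 0, 1, 7, 1, 2, 6, 5, 2; average 3.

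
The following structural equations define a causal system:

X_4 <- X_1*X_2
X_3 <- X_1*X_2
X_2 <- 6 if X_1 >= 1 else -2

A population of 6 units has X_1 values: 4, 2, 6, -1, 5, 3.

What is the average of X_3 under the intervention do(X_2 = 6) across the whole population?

Under do(X_2=6), X_2's equation is replaced by X_2=6 for every unit. Per-unit X_3: 24, 12, 36, -6, 30, 18. Mean = 19.

19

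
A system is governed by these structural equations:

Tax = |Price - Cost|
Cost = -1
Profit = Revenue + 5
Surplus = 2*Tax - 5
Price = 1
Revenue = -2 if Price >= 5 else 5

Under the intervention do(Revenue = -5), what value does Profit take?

do(Revenue=-5) replaces the equation Revenue = -2 if Price >= 5 else 5 with the constant Revenue = -5.
Profit = Revenue + 5  [with Revenue=-5]  = 0

0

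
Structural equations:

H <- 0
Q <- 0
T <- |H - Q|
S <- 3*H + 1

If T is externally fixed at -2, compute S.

Under do(T=-2), the mechanism T <- |H - Q| is discarded; T is fixed at -2.
Since S is not a descendant of the intervened variable, it is unaffected.
S = 3*H + 1  [with H=0]  = 1

1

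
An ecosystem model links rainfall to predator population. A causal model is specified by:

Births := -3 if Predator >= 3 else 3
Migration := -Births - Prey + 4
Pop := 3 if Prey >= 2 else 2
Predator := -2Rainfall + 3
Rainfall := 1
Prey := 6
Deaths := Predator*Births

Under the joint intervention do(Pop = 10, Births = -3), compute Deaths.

Under do(Pop = 10, Births = -3), each intervened variable's structural equation is replaced by its fixed value.
Predator = -2Rainfall + 3  [with Rainfall=1]  = 1
Deaths = Predator*Births  [with Predator=1, Births=-3]  = -3

-3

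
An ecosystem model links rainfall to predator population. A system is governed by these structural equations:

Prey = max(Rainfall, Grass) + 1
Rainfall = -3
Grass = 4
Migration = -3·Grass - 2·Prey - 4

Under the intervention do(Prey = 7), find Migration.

The intervention breaks the incoming arrows to Prey: Prey = max(Rainfall, Grass) + 1 no longer applies, and Prey = 7.
Migration = -3·Grass - 2·Prey - 4  [with Grass=4, Prey=7]  = -30

-30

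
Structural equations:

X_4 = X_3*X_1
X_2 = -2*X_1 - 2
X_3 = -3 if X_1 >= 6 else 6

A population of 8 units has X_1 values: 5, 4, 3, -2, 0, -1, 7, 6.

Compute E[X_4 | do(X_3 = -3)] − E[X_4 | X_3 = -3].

Under do(X_3=-3), X_3's equation is replaced by X_3=-3 for every unit. Per-unit X_4: -15, -12, -9, 6, 0, 3, -21, -18. Mean = -8.25.
Conditioning on X_3=-3 selects the 2 unit(s) with X_1 ∈ {7, 6}. Their X_4 values: -21, -18. Mean = -19.5.
Difference = -8.25 − (-19.5) = 11.25.

11.25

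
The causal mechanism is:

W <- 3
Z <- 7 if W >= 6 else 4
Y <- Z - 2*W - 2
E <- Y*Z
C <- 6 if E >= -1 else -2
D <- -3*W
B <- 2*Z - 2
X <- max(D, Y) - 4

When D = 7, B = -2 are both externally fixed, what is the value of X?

The joint intervention fixes D = 7, B = -2, removing each variable's own equation.
Z = 7 if W >= 6 else 4  [with W=3]  = 4
Y = Z - 2*W - 2  [with Z=4, W=3]  = -4
X = max(D, Y) - 4  [with D=7, Y=-4]  = 3

3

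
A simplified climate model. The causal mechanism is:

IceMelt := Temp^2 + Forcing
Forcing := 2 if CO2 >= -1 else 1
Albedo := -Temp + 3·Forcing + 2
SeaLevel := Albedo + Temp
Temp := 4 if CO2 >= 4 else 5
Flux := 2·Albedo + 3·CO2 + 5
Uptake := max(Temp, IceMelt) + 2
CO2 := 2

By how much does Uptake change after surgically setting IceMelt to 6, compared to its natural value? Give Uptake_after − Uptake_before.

-21

do(IceMelt=6) replaces the equation IceMelt := Temp^2 + Forcing with the constant IceMelt = 6.
Temp = 4 if CO2 >= 4 else 5  [with CO2=2]  = 5
Uptake = max(Temp, IceMelt) + 2  [with Temp=5, IceMelt=6]  = 8
Without intervention: Forcing = 2 if CO2 >= -1 else 1  [with CO2=2]  = 2; Temp = 4 if CO2 >= 4 else 5  [with CO2=2]  = 5; IceMelt = Temp^2 + Forcing  [with Temp=5, Forcing=2]  = 27; Uptake = max(Temp, IceMelt) + 2  [with Temp=5, IceMelt=27]  = 29.
Change = 8 − 29 = -21.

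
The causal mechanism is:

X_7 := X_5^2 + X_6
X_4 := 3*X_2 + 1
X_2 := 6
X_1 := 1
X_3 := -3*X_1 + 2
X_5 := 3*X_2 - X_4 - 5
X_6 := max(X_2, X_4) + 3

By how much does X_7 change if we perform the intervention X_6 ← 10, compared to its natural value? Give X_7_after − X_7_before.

-12

Intervening sets X_6 = 10 and removes its equation (X_6 := max(X_2, X_4) + 3).
X_4 = 3*X_2 + 1  [with X_2=6]  = 19
X_5 = 3*X_2 - X_4 - 5  [with X_2=6, X_4=19]  = -6
X_7 = X_5^2 + X_6  [with X_5=-6, X_6=10]  = 46
Without intervention: X_4 = 3*X_2 + 1  [with X_2=6]  = 19; X_5 = 3*X_2 - X_4 - 5  [with X_2=6, X_4=19]  = -6; X_6 = max(X_2, X_4) + 3  [with X_2=6, X_4=19]  = 22; X_7 = X_5^2 + X_6  [with X_5=-6, X_6=22]  = 58.
Change = 46 − 58 = -12.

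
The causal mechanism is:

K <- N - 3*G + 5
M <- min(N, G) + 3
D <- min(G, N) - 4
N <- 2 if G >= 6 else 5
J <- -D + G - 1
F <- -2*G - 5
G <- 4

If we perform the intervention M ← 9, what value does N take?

Under do(M=9), the mechanism M <- min(N, G) + 3 is discarded; M is fixed at 9.
No directed path runs from M to N, so N keeps its natural value.
N = 2 if G >= 6 else 5  [with G=4]  = 5

5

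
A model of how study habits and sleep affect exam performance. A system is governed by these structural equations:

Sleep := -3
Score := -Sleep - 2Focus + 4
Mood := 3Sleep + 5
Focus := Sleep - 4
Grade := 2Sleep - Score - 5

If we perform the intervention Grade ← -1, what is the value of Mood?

-4

The intervention breaks the incoming arrows to Grade: Grade := 2Sleep - Score - 5 no longer applies, and Grade = -1.
Since Mood is not a descendant of the intervened variable, it is unaffected.
Mood = 3Sleep + 5  [with Sleep=-3]  = -4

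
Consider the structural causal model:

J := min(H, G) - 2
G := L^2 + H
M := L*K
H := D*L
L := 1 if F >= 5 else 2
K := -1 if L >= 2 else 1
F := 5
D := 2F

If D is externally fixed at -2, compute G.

-1

do(D=-2) replaces the equation D := 2F with the constant D = -2.
L = 1 if F >= 5 else 2  [with F=5]  = 1
H = D*L  [with D=-2, L=1]  = -2
G = L^2 + H  [with L=1, H=-2]  = -1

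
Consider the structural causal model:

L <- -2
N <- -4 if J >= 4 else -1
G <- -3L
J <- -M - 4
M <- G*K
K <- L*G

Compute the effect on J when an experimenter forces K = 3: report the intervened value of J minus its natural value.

do(K=3) replaces the equation K <- L*G with the constant K = 3.
G = -3L  [with L=-2]  = 6
M = G*K  [with G=6, K=3]  = 18
J = -M - 4  [with M=18]  = -22
Without intervention: G = -3L  [with L=-2]  = 6; K = L*G  [with L=-2, G=6]  = -12; M = G*K  [with G=6, K=-12]  = -72; J = -M - 4  [with M=-72]  = 68.
Change = -22 − 68 = -90.

-90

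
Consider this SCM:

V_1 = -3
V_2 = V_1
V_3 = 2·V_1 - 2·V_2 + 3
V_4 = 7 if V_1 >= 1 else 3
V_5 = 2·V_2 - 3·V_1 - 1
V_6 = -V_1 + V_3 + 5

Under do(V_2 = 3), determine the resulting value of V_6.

-1

Under do(V_2=3), the mechanism V_2 = V_1 is discarded; V_2 is fixed at 3.
V_3 = 2·V_1 - 2·V_2 + 3  [with V_1=-3, V_2=3]  = -9
V_6 = -V_1 + V_3 + 5  [with V_1=-3, V_3=-9]  = -1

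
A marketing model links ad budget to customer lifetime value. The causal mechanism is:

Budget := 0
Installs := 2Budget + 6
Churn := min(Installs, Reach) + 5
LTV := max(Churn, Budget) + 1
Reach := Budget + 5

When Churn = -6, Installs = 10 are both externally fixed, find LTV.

The joint intervention fixes Churn = -6, Installs = 10, removing each variable's own equation.
LTV = max(Churn, Budget) + 1  [with Churn=-6, Budget=0]  = 1

1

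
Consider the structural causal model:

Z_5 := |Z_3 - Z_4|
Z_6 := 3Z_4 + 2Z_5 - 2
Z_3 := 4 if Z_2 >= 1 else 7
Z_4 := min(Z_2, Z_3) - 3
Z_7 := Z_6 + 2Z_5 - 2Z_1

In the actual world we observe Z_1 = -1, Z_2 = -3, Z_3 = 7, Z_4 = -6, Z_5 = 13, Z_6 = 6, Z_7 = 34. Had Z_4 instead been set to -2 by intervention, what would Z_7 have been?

The intervention breaks the incoming arrows to Z_4: Z_4 := min(Z_2, Z_3) - 3 no longer applies, and Z_4 = -2.
Z_3 = 4 if Z_2 >= 1 else 7  [with Z_2=-3]  = 7
Z_5 = |Z_3 - Z_4|  [with Z_3=7, Z_4=-2]  = 9
Z_6 = 3Z_4 + 2Z_5 - 2  [with Z_4=-2, Z_5=9]  = 10
Z_7 = Z_6 + 2Z_5 - 2Z_1  [with Z_6=10, Z_5=9, Z_1=-1]  = 30

30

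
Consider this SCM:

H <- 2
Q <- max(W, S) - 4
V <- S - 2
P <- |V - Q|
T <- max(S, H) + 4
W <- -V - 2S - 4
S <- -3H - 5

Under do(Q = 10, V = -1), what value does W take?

Setting Q = 10, V = -1 by intervention discards those variables' equations.
S = -3H - 5  [with H=2]  = -11
W = -V - 2S - 4  [with V=-1, S=-11]  = 19

19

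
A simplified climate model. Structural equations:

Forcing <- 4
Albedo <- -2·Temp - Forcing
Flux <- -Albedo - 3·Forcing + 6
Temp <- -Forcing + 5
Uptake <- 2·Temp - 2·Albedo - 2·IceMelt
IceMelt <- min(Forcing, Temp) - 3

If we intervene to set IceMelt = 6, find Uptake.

The intervention breaks the incoming arrows to IceMelt: IceMelt <- min(Forcing, Temp) - 3 no longer applies, and IceMelt = 6.
Temp = -Forcing + 5  [with Forcing=4]  = 1
Albedo = -2·Temp - Forcing  [with Temp=1, Forcing=4]  = -6
Uptake = 2·Temp - 2·Albedo - 2·IceMelt  [with Temp=1, Albedo=-6, IceMelt=6]  = 2

2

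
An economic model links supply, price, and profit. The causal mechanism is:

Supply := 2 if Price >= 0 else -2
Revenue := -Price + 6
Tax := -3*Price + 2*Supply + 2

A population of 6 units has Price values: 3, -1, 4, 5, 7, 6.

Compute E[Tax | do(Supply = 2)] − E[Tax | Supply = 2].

The intervention sets Supply=2 in all 6 units regardless of Price. Recomputing Tax per unit gives -3, 9, -6, -9, -15, -12; average -6.
Conditioning on Supply=2 selects the 5 unit(s) with Price ∈ {3, 4, 5, 7, 6}. Their Tax values: -3, -6, -9, -15, -12. Mean = -9.
Difference = -6 − (-9) = 3.

3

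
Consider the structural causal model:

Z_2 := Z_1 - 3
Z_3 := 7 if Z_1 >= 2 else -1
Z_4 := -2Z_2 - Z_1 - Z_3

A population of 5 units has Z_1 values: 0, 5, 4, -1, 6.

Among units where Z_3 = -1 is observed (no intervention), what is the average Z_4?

8.5

E[Z_4|Z_3=-1] averages over only the 2 units with Z_3=-1 (Z_1 = 0, -1): Z_4 = 7, 10, mean 8.5.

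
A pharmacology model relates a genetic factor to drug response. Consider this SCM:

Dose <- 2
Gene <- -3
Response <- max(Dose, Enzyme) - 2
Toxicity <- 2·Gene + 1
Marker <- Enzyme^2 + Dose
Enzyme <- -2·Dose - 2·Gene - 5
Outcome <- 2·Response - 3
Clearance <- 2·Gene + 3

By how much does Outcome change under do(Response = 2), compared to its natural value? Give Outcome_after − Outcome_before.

4

do(Response=2) replaces the equation Response <- max(Dose, Enzyme) - 2 with the constant Response = 2.
Outcome = 2·Response - 3  [with Response=2]  = 1
Without intervention: Enzyme = -2·Dose - 2·Gene - 5  [with Dose=2, Gene=-3]  = -3; Response = max(Dose, Enzyme) - 2  [with Dose=2, Enzyme=-3]  = 0; Outcome = 2·Response - 3  [with Response=0]  = -3.
Change = 1 − (-3) = 4.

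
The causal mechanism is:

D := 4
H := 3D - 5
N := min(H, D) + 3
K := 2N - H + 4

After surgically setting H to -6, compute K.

4

Under do(H=-6), the mechanism H := 3D - 5 is discarded; H is fixed at -6.
N = min(H, D) + 3  [with H=-6, D=4]  = -3
K = 2N - H + 4  [with N=-3, H=-6]  = 4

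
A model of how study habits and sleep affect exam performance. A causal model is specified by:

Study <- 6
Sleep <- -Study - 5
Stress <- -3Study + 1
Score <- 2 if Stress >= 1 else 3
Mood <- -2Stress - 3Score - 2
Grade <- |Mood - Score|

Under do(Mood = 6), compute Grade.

The intervention breaks the incoming arrows to Mood: Mood <- -2Stress - 3Score - 2 no longer applies, and Mood = 6.
Stress = -3Study + 1  [with Study=6]  = -17
Score = 2 if Stress >= 1 else 3  [with Stress=-17]  = 3
Grade = |Mood - Score|  [with Mood=6, Score=3]  = 3

3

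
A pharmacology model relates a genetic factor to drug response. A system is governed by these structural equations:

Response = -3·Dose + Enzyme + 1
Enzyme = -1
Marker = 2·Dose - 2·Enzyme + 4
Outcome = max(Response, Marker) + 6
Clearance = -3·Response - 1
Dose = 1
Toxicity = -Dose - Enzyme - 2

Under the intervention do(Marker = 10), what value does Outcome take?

The intervention breaks the incoming arrows to Marker: Marker = 2·Dose - 2·Enzyme + 4 no longer applies, and Marker = 10.
Response = -3·Dose + Enzyme + 1  [with Dose=1, Enzyme=-1]  = -3
Outcome = max(Response, Marker) + 6  [with Response=-3, Marker=10]  = 16

16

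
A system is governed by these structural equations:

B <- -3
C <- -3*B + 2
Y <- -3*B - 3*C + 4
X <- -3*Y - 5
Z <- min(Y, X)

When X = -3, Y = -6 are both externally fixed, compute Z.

-6

The joint intervention fixes X = -3, Y = -6, removing each variable's own equation.
Z = min(Y, X)  [with Y=-6, X=-3]  = -6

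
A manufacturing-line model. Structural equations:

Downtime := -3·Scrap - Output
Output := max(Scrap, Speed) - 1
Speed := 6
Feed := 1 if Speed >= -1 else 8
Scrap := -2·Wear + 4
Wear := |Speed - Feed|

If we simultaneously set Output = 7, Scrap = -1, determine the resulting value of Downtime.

-4

Setting Output = 7, Scrap = -1 by intervention discards those variables' equations.
Downtime = -3·Scrap - Output  [with Scrap=-1, Output=7]  = -4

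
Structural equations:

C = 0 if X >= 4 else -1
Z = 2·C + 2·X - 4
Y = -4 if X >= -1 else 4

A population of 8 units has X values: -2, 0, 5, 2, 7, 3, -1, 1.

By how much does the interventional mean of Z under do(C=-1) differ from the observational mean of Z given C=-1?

The intervention sets C=-1 in all 8 units regardless of X. Recomputing Z per unit gives -10, -6, 4, -2, 8, 0, -8, -4; average -2.25.
E[Z|C=-1] averages over only the 6 units with C=-1 (X = -2, 0, 2, 3, -1, 1): Z = -10, -6, -2, 0, -8, -4, mean -5.
Difference = -2.25 − (-5) = 2.75.

2.75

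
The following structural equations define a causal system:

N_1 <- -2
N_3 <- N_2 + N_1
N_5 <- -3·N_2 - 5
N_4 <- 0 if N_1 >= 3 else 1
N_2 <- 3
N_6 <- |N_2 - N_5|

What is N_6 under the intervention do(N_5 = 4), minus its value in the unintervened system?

The intervention breaks the incoming arrows to N_5: N_5 <- -3·N_2 - 5 no longer applies, and N_5 = 4.
N_6 = |N_2 - N_5|  [with N_2=3, N_5=4]  = 1
Without intervention: N_5 = -3·N_2 - 5  [with N_2=3]  = -14; N_6 = |N_2 - N_5|  [with N_2=3, N_5=-14]  = 17.
Change = 1 − 17 = -16.

-16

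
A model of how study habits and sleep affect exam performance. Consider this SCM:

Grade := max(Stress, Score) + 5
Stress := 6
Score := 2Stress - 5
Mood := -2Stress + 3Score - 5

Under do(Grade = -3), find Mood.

Under do(Grade=-3), the mechanism Grade := max(Stress, Score) + 5 is discarded; Grade is fixed at -3.
Since Mood is not a descendant of the intervened variable, it is unaffected.
Score = 2Stress - 5  [with Stress=6]  = 7
Mood = -2Stress + 3Score - 5  [with Stress=6, Score=7]  = 4

4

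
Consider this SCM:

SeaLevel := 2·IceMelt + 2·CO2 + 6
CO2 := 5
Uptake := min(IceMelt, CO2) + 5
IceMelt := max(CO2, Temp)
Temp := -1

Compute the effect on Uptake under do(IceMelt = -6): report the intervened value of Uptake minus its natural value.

do(IceMelt=-6) replaces the equation IceMelt := max(CO2, Temp) with the constant IceMelt = -6.
Uptake = min(IceMelt, CO2) + 5  [with IceMelt=-6, CO2=5]  = -1
Without intervention: IceMelt = max(CO2, Temp)  [with CO2=5, Temp=-1]  = 5; Uptake = min(IceMelt, CO2) + 5  [with IceMelt=5, CO2=5]  = 10.
Change = -1 − 10 = -11.

-11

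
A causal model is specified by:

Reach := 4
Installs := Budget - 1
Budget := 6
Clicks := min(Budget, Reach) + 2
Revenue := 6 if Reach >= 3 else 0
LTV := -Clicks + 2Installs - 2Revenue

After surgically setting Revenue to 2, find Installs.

5

The intervention breaks the incoming arrows to Revenue: Revenue := 6 if Reach >= 3 else 0 no longer applies, and Revenue = 2.
Since Installs is not a descendant of the intervened variable, it is unaffected.
Installs = Budget - 1  [with Budget=6]  = 5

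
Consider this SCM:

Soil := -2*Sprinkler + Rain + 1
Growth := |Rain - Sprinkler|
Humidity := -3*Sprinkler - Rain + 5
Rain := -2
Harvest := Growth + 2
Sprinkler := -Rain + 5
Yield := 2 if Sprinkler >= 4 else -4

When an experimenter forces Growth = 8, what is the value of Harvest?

10

The intervention breaks the incoming arrows to Growth: Growth := |Rain - Sprinkler| no longer applies, and Growth = 8.
Harvest = Growth + 2  [with Growth=8]  = 10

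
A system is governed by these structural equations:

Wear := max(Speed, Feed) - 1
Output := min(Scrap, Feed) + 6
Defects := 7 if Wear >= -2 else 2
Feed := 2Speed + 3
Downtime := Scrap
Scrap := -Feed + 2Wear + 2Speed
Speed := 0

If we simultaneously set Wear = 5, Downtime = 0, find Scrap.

Setting Wear = 5, Downtime = 0 by intervention discards those variables' equations.
Feed = 2Speed + 3  [with Speed=0]  = 3
Scrap = -Feed + 2Wear + 2Speed  [with Feed=3, Wear=5, Speed=0]  = 7

7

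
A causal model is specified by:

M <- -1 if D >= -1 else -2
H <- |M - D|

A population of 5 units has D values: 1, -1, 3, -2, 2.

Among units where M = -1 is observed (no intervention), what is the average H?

Conditioning on M=-1 selects the 4 unit(s) with D ∈ {1, -1, 3, 2}. Their H values: 2, 0, 4, 3. Mean = 2.25.

2.25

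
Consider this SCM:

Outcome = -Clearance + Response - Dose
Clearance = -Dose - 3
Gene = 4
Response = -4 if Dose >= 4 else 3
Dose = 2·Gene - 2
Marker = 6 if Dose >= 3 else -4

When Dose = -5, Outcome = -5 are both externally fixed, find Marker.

The joint intervention fixes Dose = -5, Outcome = -5, removing each variable's own equation.
Marker = 6 if Dose >= 3 else -4  [with Dose=-5]  = -4

-4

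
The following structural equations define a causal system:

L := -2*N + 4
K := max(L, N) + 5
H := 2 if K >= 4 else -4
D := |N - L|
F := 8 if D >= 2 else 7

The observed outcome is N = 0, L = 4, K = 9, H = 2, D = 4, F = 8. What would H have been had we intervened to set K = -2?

-4

The intervention breaks the incoming arrows to K: K := max(L, N) + 5 no longer applies, and K = -2.
H = 2 if K >= 4 else -4  [with K=-2]  = -4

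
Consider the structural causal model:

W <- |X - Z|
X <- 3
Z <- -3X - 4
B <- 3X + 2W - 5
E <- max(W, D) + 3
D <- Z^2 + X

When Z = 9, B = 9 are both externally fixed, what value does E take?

Setting Z = 9, B = 9 by intervention discards those variables' equations.
D = Z^2 + X  [with Z=9, X=3]  = 84
W = |X - Z|  [with X=3, Z=9]  = 6
E = max(W, D) + 3  [with W=6, D=84]  = 87

87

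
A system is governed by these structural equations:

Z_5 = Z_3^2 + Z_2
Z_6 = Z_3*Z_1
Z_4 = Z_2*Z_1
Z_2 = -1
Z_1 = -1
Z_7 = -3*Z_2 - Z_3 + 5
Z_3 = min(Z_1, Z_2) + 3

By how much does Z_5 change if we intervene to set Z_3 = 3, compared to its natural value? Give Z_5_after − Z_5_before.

do(Z_3=3) replaces the equation Z_3 = min(Z_1, Z_2) + 3 with the constant Z_3 = 3.
Z_5 = Z_3^2 + Z_2  [with Z_3=3, Z_2=-1]  = 8
Without intervention: Z_3 = min(Z_1, Z_2) + 3  [with Z_1=-1, Z_2=-1]  = 2; Z_5 = Z_3^2 + Z_2  [with Z_3=2, Z_2=-1]  = 3.
Change = 8 − 3 = 5.

5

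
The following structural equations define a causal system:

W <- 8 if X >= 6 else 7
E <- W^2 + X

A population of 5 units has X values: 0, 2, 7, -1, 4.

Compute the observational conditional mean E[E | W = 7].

Observing W=7 restricts to units where W's equation naturally yields 7: X ∈ {0, 2, -1, 4}. In that subpopulation E = 49, 51, 48, 53, mean 50.25.

50.25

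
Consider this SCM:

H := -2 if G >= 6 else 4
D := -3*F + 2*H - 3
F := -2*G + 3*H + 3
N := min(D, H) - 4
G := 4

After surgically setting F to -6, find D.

23

The intervention breaks the incoming arrows to F: F := -2*G + 3*H + 3 no longer applies, and F = -6.
H = -2 if G >= 6 else 4  [with G=4]  = 4
D = -3*F + 2*H - 3  [with F=-6, H=4]  = 23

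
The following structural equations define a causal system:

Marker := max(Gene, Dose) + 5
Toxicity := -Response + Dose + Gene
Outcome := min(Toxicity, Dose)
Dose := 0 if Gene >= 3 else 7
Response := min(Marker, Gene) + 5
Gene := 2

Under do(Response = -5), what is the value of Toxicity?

Intervening sets Response = -5 and removes its equation (Response := min(Marker, Gene) + 5).
Dose = 0 if Gene >= 3 else 7  [with Gene=2]  = 7
Toxicity = -Response + Dose + Gene  [with Response=-5, Dose=7, Gene=2]  = 14

14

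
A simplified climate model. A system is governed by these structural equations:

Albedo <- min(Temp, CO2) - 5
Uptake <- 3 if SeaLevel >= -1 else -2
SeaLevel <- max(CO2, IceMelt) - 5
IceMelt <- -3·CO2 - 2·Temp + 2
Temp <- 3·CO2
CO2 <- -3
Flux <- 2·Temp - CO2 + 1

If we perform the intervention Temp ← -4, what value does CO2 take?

-3

Under do(Temp=-4), the mechanism Temp <- 3·CO2 is discarded; Temp is fixed at -4.
CO2 is not downstream of the intervention, so its value is determined by the original equations.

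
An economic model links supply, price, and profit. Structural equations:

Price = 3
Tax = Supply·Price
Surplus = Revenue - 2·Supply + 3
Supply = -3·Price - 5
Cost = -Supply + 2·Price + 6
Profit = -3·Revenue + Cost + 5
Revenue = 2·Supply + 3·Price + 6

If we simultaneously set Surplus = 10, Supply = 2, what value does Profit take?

-42

Under do(Surplus = 10, Supply = 2), each intervened variable's structural equation is replaced by its fixed value.
Cost = -Supply + 2·Price + 6  [with Supply=2, Price=3]  = 10
Revenue = 2·Supply + 3·Price + 6  [with Supply=2, Price=3]  = 19
Profit = -3·Revenue + Cost + 5  [with Revenue=19, Cost=10]  = -42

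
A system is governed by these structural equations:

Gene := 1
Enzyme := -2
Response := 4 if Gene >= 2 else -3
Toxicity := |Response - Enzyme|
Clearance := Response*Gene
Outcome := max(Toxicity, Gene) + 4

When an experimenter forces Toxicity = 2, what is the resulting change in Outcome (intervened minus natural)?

Under do(Toxicity=2), the mechanism Toxicity := |Response - Enzyme| is discarded; Toxicity is fixed at 2.
Outcome = max(Toxicity, Gene) + 4  [with Toxicity=2, Gene=1]  = 6
Without intervention: Response = 4 if Gene >= 2 else -3  [with Gene=1]  = -3; Toxicity = |Response - Enzyme|  [with Response=-3, Enzyme=-2]  = 1; Outcome = max(Toxicity, Gene) + 4  [with Toxicity=1, Gene=1]  = 5.
Change = 6 − 5 = 1.

1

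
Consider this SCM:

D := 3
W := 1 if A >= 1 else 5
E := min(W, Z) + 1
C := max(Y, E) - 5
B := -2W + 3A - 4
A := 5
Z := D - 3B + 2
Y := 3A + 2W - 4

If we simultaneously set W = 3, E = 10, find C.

12

Under do(W = 3, E = 10), each intervened variable's structural equation is replaced by its fixed value.
Y = 3A + 2W - 4  [with A=5, W=3]  = 17
C = max(Y, E) - 5  [with Y=17, E=10]  = 12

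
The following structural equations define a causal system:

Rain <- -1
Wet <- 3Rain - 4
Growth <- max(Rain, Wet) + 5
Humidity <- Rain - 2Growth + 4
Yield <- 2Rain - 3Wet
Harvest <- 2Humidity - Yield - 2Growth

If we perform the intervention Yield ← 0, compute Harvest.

-18

The intervention breaks the incoming arrows to Yield: Yield <- 2Rain - 3Wet no longer applies, and Yield = 0.
Wet = 3Rain - 4  [with Rain=-1]  = -7
Growth = max(Rain, Wet) + 5  [with Rain=-1, Wet=-7]  = 4
Humidity = Rain - 2Growth + 4  [with Rain=-1, Growth=4]  = -5
Harvest = 2Humidity - Yield - 2Growth  [with Humidity=-5, Yield=0, Growth=4]  = -18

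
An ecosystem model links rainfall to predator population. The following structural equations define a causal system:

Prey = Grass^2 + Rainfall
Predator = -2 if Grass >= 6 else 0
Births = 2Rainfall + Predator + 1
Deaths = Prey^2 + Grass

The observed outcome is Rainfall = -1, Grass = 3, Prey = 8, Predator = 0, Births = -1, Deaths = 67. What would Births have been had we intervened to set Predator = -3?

Intervening sets Predator = -3 and removes its equation (Predator = -2 if Grass >= 6 else 0).
Births = 2Rainfall + Predator + 1  [with Rainfall=-1, Predator=-3]  = -4

-4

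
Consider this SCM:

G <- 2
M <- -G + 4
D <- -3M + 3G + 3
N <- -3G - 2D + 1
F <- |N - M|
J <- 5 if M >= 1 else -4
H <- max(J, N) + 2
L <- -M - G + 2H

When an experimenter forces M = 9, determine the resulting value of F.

22

do(M=9) replaces the equation M <- -G + 4 with the constant M = 9.
D = -3M + 3G + 3  [with M=9, G=2]  = -18
N = -3G - 2D + 1  [with G=2, D=-18]  = 31
F = |N - M|  [with N=31, M=9]  = 22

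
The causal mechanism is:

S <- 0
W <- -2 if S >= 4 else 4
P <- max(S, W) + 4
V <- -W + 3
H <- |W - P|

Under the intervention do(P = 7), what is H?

do(P=7) replaces the equation P <- max(S, W) + 4 with the constant P = 7.
W = -2 if S >= 4 else 4  [with S=0]  = 4
H = |W - P|  [with W=4, P=7]  = 3

3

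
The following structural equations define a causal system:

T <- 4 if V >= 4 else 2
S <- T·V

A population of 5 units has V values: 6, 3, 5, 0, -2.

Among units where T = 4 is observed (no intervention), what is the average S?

22

Observing T=4 restricts to units where T's equation naturally yields 4: V ∈ {6, 5}. In that subpopulation S = 24, 20, mean 22.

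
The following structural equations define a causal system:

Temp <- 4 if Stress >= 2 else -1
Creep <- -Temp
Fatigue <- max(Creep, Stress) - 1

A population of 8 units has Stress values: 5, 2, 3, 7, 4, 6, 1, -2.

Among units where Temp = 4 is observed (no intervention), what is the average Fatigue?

Conditioning on Temp=4 selects the 6 unit(s) with Stress ∈ {5, 2, 3, 7, 4, 6}. Their Fatigue values: 4, 1, 2, 6, 3, 5. Mean = 3.5.

3.5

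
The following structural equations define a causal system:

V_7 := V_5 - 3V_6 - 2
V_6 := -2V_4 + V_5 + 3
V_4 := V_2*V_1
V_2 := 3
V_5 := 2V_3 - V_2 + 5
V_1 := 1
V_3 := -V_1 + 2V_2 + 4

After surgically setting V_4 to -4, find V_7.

-75

The intervention breaks the incoming arrows to V_4: V_4 := V_2*V_1 no longer applies, and V_4 = -4.
V_3 = -V_1 + 2V_2 + 4  [with V_1=1, V_2=3]  = 9
V_5 = 2V_3 - V_2 + 5  [with V_3=9, V_2=3]  = 20
V_6 = -2V_4 + V_5 + 3  [with V_4=-4, V_5=20]  = 31
V_7 = V_5 - 3V_6 - 2  [with V_5=20, V_6=31]  = -75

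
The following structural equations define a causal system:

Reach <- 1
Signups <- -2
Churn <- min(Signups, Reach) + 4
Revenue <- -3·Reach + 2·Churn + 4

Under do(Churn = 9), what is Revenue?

The intervention breaks the incoming arrows to Churn: Churn <- min(Signups, Reach) + 4 no longer applies, and Churn = 9.
Revenue = -3·Reach + 2·Churn + 4  [with Reach=1, Churn=9]  = 19

19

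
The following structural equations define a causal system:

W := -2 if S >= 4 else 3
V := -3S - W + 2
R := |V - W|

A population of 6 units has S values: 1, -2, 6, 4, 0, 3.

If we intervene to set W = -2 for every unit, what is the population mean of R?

7

do(W=-2) breaks W's dependence on S. With W=-2 fixed, R across the units is 3, 12, 12, 6, 6, 3, mean 7.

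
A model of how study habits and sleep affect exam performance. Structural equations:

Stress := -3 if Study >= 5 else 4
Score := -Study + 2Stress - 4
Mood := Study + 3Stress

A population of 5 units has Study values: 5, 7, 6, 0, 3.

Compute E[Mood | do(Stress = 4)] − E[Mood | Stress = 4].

Under do(Stress=4), Stress's equation is replaced by Stress=4 for every unit. Per-unit Mood: 17, 19, 18, 12, 15. Mean = 16.2.
E[Mood|Stress=4] averages over only the 2 units with Stress=4 (Study = 0, 3): Mood = 12, 15, mean 13.5.
Difference = 16.2 − 13.5 = 2.7.

2.7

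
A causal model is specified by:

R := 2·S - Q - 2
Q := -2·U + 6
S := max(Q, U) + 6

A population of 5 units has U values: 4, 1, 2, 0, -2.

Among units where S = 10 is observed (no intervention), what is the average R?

17

E[R|S=10] averages over only the 2 units with S=10 (U = 4, 1): R = 20, 14, mean 17.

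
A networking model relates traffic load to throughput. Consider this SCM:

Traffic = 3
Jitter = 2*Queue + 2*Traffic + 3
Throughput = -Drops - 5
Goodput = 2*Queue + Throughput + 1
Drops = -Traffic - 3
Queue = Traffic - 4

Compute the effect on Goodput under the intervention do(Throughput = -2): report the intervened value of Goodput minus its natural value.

The intervention breaks the incoming arrows to Throughput: Throughput = -Drops - 5 no longer applies, and Throughput = -2.
Queue = Traffic - 4  [with Traffic=3]  = -1
Goodput = 2*Queue + Throughput + 1  [with Queue=-1, Throughput=-2]  = -3
Without intervention: Queue = Traffic - 4  [with Traffic=3]  = -1; Drops = -Traffic - 3  [with Traffic=3]  = -6; Throughput = -Drops - 5  [with Drops=-6]  = 1; Goodput = 2*Queue + Throughput + 1  [with Queue=-1, Throughput=1]  = 0.
Change = -3 − 0 = -3.

-3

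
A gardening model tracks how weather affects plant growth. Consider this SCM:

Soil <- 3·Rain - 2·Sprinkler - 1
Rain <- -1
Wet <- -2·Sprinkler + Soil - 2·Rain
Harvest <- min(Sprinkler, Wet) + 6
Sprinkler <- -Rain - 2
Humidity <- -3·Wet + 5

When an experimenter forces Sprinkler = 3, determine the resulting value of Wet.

Under do(Sprinkler=3), the mechanism Sprinkler <- -Rain - 2 is discarded; Sprinkler is fixed at 3.
Soil = 3·Rain - 2·Sprinkler - 1  [with Rain=-1, Sprinkler=3]  = -10
Wet = -2·Sprinkler + Soil - 2·Rain  [with Sprinkler=3, Soil=-10, Rain=-1]  = -14

-14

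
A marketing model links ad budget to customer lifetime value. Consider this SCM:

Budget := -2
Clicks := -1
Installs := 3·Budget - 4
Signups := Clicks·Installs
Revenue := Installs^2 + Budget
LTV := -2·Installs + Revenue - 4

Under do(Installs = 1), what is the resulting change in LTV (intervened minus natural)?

The intervention breaks the incoming arrows to Installs: Installs := 3·Budget - 4 no longer applies, and Installs = 1.
Revenue = Installs^2 + Budget  [with Installs=1, Budget=-2]  = -1
LTV = -2·Installs + Revenue - 4  [with Installs=1, Revenue=-1]  = -7
Without intervention: Installs = 3·Budget - 4  [with Budget=-2]  = -10; Revenue = Installs^2 + Budget  [with Installs=-10, Budget=-2]  = 98; LTV = -2·Installs + Revenue - 4  [with Installs=-10, Revenue=98]  = 114.
Change = -7 − 114 = -121.

-121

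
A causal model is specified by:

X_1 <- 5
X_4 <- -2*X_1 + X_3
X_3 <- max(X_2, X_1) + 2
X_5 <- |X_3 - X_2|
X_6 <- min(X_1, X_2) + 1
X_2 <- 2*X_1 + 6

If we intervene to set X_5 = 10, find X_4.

8

The intervention breaks the incoming arrows to X_5: X_5 <- |X_3 - X_2| no longer applies, and X_5 = 10.
Since X_4 is not a descendant of the intervened variable, it is unaffected.
X_2 = 2*X_1 + 6  [with X_1=5]  = 16
X_3 = max(X_2, X_1) + 2  [with X_2=16, X_1=5]  = 18
X_4 = -2*X_1 + X_3  [with X_1=5, X_3=18]  = 8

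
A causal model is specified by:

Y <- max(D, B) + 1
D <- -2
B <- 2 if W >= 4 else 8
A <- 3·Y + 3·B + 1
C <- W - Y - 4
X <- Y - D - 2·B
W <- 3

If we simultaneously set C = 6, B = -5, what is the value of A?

Setting C = 6, B = -5 by intervention discards those variables' equations.
Y = max(D, B) + 1  [with D=-2, B=-5]  = -1
A = 3·Y + 3·B + 1  [with Y=-1, B=-5]  = -17

-17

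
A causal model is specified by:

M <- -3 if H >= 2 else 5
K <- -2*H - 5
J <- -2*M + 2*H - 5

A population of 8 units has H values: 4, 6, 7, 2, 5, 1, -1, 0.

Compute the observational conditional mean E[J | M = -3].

Conditioning on M=-3 selects the 5 unit(s) with H ∈ {4, 6, 7, 2, 5}. Their J values: 9, 13, 15, 5, 11. Mean = 10.6.

10.6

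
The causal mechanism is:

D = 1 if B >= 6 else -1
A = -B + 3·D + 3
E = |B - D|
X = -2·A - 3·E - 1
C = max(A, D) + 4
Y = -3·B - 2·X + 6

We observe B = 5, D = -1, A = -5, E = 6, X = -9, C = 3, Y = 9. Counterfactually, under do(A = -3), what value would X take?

-13

do(A=-3) replaces the equation A = -B + 3·D + 3 with the constant A = -3.
D = 1 if B >= 6 else -1  [with B=5]  = -1
E = |B - D|  [with B=5, D=-1]  = 6
X = -2·A - 3·E - 1  [with A=-3, E=6]  = -13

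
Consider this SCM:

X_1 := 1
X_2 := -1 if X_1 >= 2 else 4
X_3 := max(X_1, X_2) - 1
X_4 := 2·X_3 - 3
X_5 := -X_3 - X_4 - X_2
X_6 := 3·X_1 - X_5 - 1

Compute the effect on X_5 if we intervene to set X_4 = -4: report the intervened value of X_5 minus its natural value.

Intervening sets X_4 = -4 and removes its equation (X_4 := 2·X_3 - 3).
X_2 = -1 if X_1 >= 2 else 4  [with X_1=1]  = 4
X_3 = max(X_1, X_2) - 1  [with X_1=1, X_2=4]  = 3
X_5 = -X_3 - X_4 - X_2  [with X_3=3, X_4=-4, X_2=4]  = -3
Without intervention: X_2 = -1 if X_1 >= 2 else 4  [with X_1=1]  = 4; X_3 = max(X_1, X_2) - 1  [with X_1=1, X_2=4]  = 3; X_4 = 2·X_3 - 3  [with X_3=3]  = 3; X_5 = -X_3 - X_4 - X_2  [with X_3=3, X_4=3, X_2=4]  = -10.
Change = -3 − (-10) = 7.

7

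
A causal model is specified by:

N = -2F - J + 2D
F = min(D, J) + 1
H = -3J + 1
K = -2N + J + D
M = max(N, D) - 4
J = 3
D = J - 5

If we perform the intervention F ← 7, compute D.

Under do(F=7), the mechanism F = min(D, J) + 1 is discarded; F is fixed at 7.
Since D is not a descendant of the intervened variable, it is unaffected.
D = J - 5  [with J=3]  = -2

-2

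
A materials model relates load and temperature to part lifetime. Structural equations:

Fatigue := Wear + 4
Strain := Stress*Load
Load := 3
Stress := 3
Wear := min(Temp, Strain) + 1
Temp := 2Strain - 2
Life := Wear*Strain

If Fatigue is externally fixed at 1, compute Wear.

do(Fatigue=1) replaces the equation Fatigue := Wear + 4 with the constant Fatigue = 1.
Since Wear is not a descendant of the intervened variable, it is unaffected.
Strain = Stress*Load  [with Stress=3, Load=3]  = 9
Temp = 2Strain - 2  [with Strain=9]  = 16
Wear = min(Temp, Strain) + 1  [with Temp=16, Strain=9]  = 10

10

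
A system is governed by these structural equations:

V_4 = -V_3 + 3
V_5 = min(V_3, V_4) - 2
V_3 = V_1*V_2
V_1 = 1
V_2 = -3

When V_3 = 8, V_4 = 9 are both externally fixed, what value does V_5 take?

6

Setting V_3 = 8, V_4 = 9 by intervention discards those variables' equations.
V_5 = min(V_3, V_4) - 2  [with V_3=8, V_4=9]  = 6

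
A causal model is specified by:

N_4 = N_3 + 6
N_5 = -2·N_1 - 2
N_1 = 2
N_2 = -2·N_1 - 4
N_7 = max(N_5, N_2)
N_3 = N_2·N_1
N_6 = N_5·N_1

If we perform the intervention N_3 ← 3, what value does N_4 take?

The intervention breaks the incoming arrows to N_3: N_3 = N_2·N_1 no longer applies, and N_3 = 3.
N_4 = N_3 + 6  [with N_3=3]  = 9

9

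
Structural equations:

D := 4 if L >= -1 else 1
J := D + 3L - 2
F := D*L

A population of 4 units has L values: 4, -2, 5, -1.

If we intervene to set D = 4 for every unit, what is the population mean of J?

Every unit gets D=4 under the intervention. J values become 14, -4, 17, -1; E[J|do(D=4)] = 6.5.

6.5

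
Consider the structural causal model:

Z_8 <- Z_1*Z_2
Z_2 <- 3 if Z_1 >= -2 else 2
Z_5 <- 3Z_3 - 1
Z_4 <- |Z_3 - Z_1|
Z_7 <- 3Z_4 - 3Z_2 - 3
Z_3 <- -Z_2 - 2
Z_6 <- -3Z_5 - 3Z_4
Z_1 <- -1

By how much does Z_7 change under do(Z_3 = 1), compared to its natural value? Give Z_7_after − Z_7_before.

-6

The intervention breaks the incoming arrows to Z_3: Z_3 <- -Z_2 - 2 no longer applies, and Z_3 = 1.
Z_2 = 3 if Z_1 >= -2 else 2  [with Z_1=-1]  = 3
Z_4 = |Z_3 - Z_1|  [with Z_3=1, Z_1=-1]  = 2
Z_7 = 3Z_4 - 3Z_2 - 3  [with Z_4=2, Z_2=3]  = -6
Without intervention: Z_2 = 3 if Z_1 >= -2 else 2  [with Z_1=-1]  = 3; Z_3 = -Z_2 - 2  [with Z_2=3]  = -5; Z_4 = |Z_3 - Z_1|  [with Z_3=-5, Z_1=-1]  = 4; Z_7 = 3Z_4 - 3Z_2 - 3  [with Z_4=4, Z_2=3]  = 0.
Change = -6 − 0 = -6.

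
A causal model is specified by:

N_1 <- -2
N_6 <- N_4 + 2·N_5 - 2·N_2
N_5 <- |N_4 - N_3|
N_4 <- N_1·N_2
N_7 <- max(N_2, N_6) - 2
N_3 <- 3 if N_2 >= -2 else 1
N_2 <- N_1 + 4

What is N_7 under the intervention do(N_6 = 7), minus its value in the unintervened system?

Intervening sets N_6 = 7 and removes its equation (N_6 <- N_4 + 2·N_5 - 2·N_2).
N_2 = N_1 + 4  [with N_1=-2]  = 2
N_7 = max(N_2, N_6) - 2  [with N_2=2, N_6=7]  = 5
Without intervention: N_2 = N_1 + 4  [with N_1=-2]  = 2; N_3 = 3 if N_2 >= -2 else 1  [with N_2=2]  = 3; N_4 = N_1·N_2  [with N_1=-2, N_2=2]  = -4; N_5 = |N_4 - N_3|  [with N_4=-4, N_3=3]  = 7; N_6 = N_4 + 2·N_5 - 2·N_2  [with N_4=-4, N_5=7, N_2=2]  = 6; N_7 = max(N_2, N_6) - 2  [with N_2=2, N_6=6]  = 4.
Change = 5 − 4 = 1.

1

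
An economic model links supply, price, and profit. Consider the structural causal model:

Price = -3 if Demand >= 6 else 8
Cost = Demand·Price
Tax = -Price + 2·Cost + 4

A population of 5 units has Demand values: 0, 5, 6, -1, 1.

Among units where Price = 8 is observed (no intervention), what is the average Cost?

10

Conditioning on Price=8 selects the 4 unit(s) with Demand ∈ {0, 5, -1, 1}. Their Cost values: 0, 40, -8, 8. Mean = 10.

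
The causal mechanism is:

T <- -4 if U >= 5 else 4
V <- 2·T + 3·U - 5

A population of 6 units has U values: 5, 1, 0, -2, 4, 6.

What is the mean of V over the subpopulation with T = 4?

Conditioning on T=4 selects the 4 unit(s) with U ∈ {1, 0, -2, 4}. Their V values: 6, 3, -3, 15. Mean = 5.25.

5.25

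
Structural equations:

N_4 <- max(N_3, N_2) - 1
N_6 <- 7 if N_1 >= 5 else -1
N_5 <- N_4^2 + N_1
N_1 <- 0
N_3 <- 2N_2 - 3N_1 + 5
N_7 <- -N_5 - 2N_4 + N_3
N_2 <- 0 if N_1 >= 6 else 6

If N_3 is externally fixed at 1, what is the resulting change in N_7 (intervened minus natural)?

The intervention breaks the incoming arrows to N_3: N_3 <- 2N_2 - 3N_1 + 5 no longer applies, and N_3 = 1.
N_2 = 0 if N_1 >= 6 else 6  [with N_1=0]  = 6
N_4 = max(N_3, N_2) - 1  [with N_3=1, N_2=6]  = 5
N_5 = N_4^2 + N_1  [with N_4=5, N_1=0]  = 25
N_7 = -N_5 - 2N_4 + N_3  [with N_5=25, N_4=5, N_3=1]  = -34
Without intervention: N_2 = 0 if N_1 >= 6 else 6  [with N_1=0]  = 6; N_3 = 2N_2 - 3N_1 + 5  [with N_2=6, N_1=0]  = 17; N_4 = max(N_3, N_2) - 1  [with N_3=17, N_2=6]  = 16; N_5 = N_4^2 + N_1  [with N_4=16, N_1=0]  = 256; N_7 = -N_5 - 2N_4 + N_3  [with N_5=256, N_4=16, N_3=17]  = -271.
Change = -34 − (-271) = 237.

237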